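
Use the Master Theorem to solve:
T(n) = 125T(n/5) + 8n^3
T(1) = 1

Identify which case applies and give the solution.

a=125, b=5, f(n)=8n^3. log_5(125) = 3. Since c=3 = 3, Case 2 applies: T(n) = Θ(n^log_b(a) · log n) = O(n^3 log n).

Answer: O(n^3 log n) - Case 2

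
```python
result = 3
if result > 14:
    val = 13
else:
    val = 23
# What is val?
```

Trace:
`result = 3` → result = 3
`if result > 14: ...` → result > 14 is False, take else branch → val = 23
So val = 23

Answer: 23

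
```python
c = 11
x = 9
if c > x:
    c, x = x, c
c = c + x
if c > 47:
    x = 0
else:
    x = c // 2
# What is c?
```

Trace:
`c = 11` → c = 11
`x = 9` → x = 9
`if c > x: ...` → c > x is True → c = 9; x = 11
`c = c + x` → c = 20
`if c > 47: ...` → c > 47 is False, take else branch → x = 10
So c = 20

Answer: 20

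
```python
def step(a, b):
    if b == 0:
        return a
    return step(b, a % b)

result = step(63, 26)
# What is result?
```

step(63, 26) -> step(26, 11) -> step(11, 4) -> step(4, 3) -> step(3, 1) -> step(1, 0) -> 1

Answer: 1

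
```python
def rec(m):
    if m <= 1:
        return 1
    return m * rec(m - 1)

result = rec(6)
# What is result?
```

rec(6) = 6 * 5 * 4 * 3 * 2 * 1 = 720

Answer: 720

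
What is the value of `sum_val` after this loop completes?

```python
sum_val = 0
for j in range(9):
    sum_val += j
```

Sum of 0 to 8 = 36
`sum_val` takes the values: 0 → 1 → 3 → 6 → 10 → 15 → 21 → 28 → 36

Answer: 36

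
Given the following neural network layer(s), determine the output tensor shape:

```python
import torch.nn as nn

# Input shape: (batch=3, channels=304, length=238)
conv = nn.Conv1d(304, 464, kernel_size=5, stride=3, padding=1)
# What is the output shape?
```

Input: (3, 304, 238) -> Output: (3, 464, 79)

Answer: (3, 464, 79)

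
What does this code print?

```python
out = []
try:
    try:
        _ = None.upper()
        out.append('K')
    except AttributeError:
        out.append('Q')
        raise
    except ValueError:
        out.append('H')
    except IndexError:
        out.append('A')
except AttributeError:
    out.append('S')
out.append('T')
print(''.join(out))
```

Execution trace: 'Q' (except AttributeError) → 'S' (outer except AttributeError) → 'T' (after the try/except). Output: QST

Answer: QST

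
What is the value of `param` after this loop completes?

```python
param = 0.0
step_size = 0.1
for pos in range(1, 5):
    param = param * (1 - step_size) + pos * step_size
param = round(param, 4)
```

Moving average with lr=0.1
`param` takes the values: 0.0 → 0.1 → 0.29 → 0.561 → 0.9049

Answer: 0.9049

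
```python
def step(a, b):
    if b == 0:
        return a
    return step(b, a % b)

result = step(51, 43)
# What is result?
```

step(51, 43) -> step(43, 8) -> step(8, 3) -> step(3, 2) -> step(2, 1) -> step(1, 0) -> 1

Answer: 1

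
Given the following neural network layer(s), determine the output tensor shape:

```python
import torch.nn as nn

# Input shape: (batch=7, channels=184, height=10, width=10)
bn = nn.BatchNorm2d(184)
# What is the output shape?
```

Input: (7, 184, 10, 10) -> Output: (7, 184, 10, 10)

Answer: (7, 184, 10, 10)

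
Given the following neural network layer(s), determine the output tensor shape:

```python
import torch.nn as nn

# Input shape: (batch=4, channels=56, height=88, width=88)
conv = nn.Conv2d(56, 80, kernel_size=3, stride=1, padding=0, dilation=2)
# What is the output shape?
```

Input: (4, 56, 88, 88) -> Output: (4, 80, 84, 84)

Answer: (4, 80, 84, 84)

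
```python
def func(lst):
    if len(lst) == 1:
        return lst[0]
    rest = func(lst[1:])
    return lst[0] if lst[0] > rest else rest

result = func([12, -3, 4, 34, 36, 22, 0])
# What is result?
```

Recursive max over [12, -3, 4, 34, 36, 22, 0] = 36

Answer: 36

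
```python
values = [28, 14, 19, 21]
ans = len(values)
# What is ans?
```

Trace:
`values = [28, 14, 19, 21]` → values = [28, 14, 19, 21]
`ans = len(values)` → ans = 4
So ans = 4

Answer: 4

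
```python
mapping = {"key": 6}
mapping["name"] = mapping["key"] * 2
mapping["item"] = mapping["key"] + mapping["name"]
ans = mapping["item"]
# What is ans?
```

Trace:
`mapping = {"key": 6}` → mapping = {'key': 6}
`mapping["name"] = mapping["key"] * 2` → mapping = {'key': 6, 'name': 12}
`mapping["item"] = mapping["key"] + mapping["name"]` → mapping = {'key': 6, 'name': 12, 'item': 18}
`ans = mapping["item"]` → ans = 18
So ans = 18

Answer: 18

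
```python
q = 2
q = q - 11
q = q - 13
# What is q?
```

Trace:
`q = 2` → q = 2
`q = q - 11` → q = -9
`q = q - 13` → q = -22
So q = -22

Answer: -22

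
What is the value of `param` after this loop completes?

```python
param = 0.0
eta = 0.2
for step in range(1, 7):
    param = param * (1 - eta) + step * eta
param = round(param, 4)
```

Moving average with lr=0.2
`param` takes the values: 0.0 → 0.2 → 0.56 → 1.048 → 1.6384 → 2.31072 → 3.048576 → 3.0486

Answer: 3.0486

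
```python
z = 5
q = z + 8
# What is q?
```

Trace:
`z = 5` → z = 5
`q = z + 8` → q = 13
So q = 13

Answer: 13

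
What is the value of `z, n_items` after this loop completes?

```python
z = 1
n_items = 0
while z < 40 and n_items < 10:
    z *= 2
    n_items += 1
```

Double until >= 40 or 10 iterations
`z, n_items` takes the values: (1, 0) → (2, 0) → (2, 1) → (4, 1) → (4, 2) → (8, 2) → (8, 3) → (16, 3) → (16, 4) → (32, 4) → (32, 5) → (64, 5) → (64, 6)

Answer: 64, 6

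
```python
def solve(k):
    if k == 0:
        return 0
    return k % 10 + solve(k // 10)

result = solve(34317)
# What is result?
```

Sum of digits of 34317: 7 + 1 + 3 + 4 + 3 = 18

Answer: 18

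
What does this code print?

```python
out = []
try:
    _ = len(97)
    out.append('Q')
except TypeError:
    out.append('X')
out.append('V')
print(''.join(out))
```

Execution trace: 'X' (except TypeError) → 'V' (after the try/except). Output: XV

Answer: XV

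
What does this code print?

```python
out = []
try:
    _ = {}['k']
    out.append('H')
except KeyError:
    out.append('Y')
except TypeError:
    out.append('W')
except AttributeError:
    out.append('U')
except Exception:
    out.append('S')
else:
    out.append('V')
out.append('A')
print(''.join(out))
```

Execution trace: 'Y' (except KeyError) → 'A' (after the try/except). Output: YA

Answer: YA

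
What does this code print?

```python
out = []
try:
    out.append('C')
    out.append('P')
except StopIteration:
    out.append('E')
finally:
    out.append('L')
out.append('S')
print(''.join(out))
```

Execution trace: 'C' (try body) → 'P' (try body, no exception) → 'L' (finally) → 'S' (after the try/except). Output: CPLS

Answer: CPLS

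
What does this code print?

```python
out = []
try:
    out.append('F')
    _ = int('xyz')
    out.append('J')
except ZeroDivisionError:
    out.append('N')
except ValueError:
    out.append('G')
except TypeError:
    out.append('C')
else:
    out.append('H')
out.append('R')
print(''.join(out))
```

Execution trace: 'F' (try body) → 'G' (except ValueError) → 'R' (after the try/except). Output: FGR

Answer: FGR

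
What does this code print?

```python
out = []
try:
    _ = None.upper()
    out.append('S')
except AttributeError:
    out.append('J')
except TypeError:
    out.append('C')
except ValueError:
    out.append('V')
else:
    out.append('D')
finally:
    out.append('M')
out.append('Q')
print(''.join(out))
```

Execution trace: 'J' (except AttributeError) → 'M' (finally) → 'Q' (after the try/except). Output: JMQ

Answer: JMQ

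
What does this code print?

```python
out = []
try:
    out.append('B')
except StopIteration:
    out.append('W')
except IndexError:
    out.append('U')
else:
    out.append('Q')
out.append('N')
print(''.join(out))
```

Execution trace: 'B' (try body, no exception) → 'Q' (else) → 'N' (after the try/except). Output: BQN

Answer: BQN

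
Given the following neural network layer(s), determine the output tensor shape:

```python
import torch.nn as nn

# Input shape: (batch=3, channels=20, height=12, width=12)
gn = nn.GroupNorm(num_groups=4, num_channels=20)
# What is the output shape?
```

Input: (3, 20, 12, 12) -> Output: (3, 20, 12, 12)

Answer: (3, 20, 12, 12)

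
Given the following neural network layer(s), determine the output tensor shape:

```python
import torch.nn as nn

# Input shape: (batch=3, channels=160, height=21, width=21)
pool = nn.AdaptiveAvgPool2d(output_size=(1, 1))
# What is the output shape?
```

Input: (3, 160, 21, 21) -> Output: (3, 160, 1, 1)

Answer: (3, 160, 1, 1)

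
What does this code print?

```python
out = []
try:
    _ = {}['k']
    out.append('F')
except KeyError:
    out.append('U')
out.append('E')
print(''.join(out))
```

Execution trace: 'U' (except KeyError) → 'E' (after the try/except). Output: UE

Answer: UE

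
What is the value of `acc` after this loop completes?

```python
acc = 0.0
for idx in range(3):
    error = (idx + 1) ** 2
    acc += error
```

Sum of squared losses 1² + 2² + ... + 3²
`acc` takes the values: 0.0 → 1.0 → 5.0 → 14.0

Answer: 14.0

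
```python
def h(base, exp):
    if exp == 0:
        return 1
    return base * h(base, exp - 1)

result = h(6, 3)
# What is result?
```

h(6, 3) = 6 * 6 * 6 = 216

Answer: 216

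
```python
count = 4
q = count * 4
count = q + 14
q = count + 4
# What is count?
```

Trace:
`count = 4` → count = 4
`q = count * 4` → q = 16
`count = q + 14` → count = 30
`q = count + 4` → q = 34
So count = 30

Answer: 30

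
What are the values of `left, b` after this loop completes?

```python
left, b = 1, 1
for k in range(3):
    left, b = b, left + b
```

Fibonacci: after 3 iterations
`left, b` takes the values: (1, 1) → (1, 2) → (2, 3) → (3, 5)

Answer: 3, 5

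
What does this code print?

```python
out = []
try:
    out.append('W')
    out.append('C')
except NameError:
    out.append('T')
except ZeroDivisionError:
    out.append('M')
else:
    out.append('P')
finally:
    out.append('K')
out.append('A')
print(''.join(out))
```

Execution trace: 'W' (try body) → 'C' (try body, no exception) → 'P' (else) → 'K' (finally) → 'A' (after the try/except). Output: WCPKA

Answer: WCPKA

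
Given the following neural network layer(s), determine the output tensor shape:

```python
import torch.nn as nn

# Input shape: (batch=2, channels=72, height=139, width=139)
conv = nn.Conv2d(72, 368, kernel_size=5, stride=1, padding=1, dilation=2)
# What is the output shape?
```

Input: (2, 72, 139, 139) -> Output: (2, 368, 133, 133)

Answer: (2, 368, 133, 133)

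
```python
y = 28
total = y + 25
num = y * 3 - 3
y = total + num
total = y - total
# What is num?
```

Trace:
`y = 28` → y = 28
`total = y + 25` → total = 53
`num = y * 3 - 3` → num = 81
`y = total + num` → y = 134
`total = y - total` → total = 81
So num = 81

Answer: 81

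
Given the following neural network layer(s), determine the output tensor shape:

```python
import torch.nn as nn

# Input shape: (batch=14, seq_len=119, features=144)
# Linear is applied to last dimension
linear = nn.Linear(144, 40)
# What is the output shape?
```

Input: (14, 119, 144) -> Output: (14, 119, 40)

Answer: (14, 119, 40)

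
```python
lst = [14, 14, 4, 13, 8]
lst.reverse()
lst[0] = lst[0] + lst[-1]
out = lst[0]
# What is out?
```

Trace:
`lst = [14, 14, 4, 13, 8]` → lst = [14, 14, 4, 13, 8]
`lst.reverse()` → lst = [8, 13, 4, 14, 14]
`lst[0] = lst[0] + lst[-1]` → lst = [22, 13, 4, 14, 14]
`out = lst[0]` → out = 22
So out = 22

Answer: 22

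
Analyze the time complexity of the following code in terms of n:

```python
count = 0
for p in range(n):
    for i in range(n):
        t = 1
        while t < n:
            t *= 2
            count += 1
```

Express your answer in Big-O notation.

Each loop level contributes: n × n × log n. Multiplying the contributions gives O(n^2 log n).

Answer: O(n^2 log n)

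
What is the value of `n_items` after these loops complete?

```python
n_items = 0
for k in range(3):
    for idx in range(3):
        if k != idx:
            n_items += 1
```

3² - 3 (exclude diagonal)
`n_items` takes the values: 0 → 1 → 2 → 3 → 4 → 5 → 6

Answer: 6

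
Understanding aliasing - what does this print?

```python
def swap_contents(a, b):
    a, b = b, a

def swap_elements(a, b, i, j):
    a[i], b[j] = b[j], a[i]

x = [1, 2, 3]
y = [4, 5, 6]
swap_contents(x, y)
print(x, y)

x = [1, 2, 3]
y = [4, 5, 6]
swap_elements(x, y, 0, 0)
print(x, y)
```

Key concept: parameter rebinding vs mutation.
Step by step:
`x = [1, 2, 3]` → x = [1, 2, 3]
`y = [4, 5, 6]` → y = [4, 5, 6]
`swap_contents(x, y)` → no visible change to tracked variables
`print(x, y)` → prints [1, 2, 3] [4, 5, 6]
`x = [1, 2, 3]` → x = [1, 2, 3]
`y = [4, 5, 6]` → y = [4, 5, 6]
`swap_elements(x, y, 0, 0)` → x = [4, 2, 3]; y = [1, 5, 6]
`print(x, y)` → prints [4, 2, 3] [1, 5, 6]

Answer:
[1, 2, 3] [4, 5, 6]
[4, 2, 3] [1, 5, 6]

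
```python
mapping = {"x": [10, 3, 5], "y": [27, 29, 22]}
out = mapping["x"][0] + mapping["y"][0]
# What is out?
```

Trace:
`mapping = {"x": [10, 3, 5], "y": [27, 29, 22]}` → mapping = {'x': [10, 3, 5], 'y': [27, 29, 22]}
`out = mapping["x"][0] + mapping["y"][0]` → out = 37
So out = 37

Answer: 37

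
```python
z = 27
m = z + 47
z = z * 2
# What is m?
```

Trace:
`z = 27` → z = 27
`m = z + 47` → m = 74
`z = z * 2` → z = 54
So m = 74

Answer: 74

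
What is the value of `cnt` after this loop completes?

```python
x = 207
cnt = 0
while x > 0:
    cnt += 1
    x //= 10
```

Count digits by repeated division by 10
`cnt` takes the values: 0 → 1 → 2 → 3

Answer: 3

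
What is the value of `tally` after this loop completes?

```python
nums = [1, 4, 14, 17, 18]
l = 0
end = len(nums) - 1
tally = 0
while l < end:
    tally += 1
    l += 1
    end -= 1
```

Iterations until pointers meet (list length 5)
`tally` takes the values: 0 → 1 → 2

Answer: 2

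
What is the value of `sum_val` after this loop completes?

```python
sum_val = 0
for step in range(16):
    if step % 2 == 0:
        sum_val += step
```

Sum of even numbers 0 to 15
`sum_val` takes the values: 0 → 2 → 6 → 12 → 20 → 30 → 42 → 56

Answer: 56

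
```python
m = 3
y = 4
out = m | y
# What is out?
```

Trace:
`m = 3` → m = 3
`y = 4` → y = 4
`out = m | y` → out = 7
So out = 7

Answer: 7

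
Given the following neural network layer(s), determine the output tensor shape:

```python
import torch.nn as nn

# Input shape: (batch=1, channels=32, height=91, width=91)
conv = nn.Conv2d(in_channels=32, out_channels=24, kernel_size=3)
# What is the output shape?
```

Input: (1, 32, 91, 91) -> Output: (1, 24, 89, 89)

Answer: (1, 24, 89, 89)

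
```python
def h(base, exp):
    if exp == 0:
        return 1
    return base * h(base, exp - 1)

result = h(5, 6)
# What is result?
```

h(5, 6) = 5 * 5 * 5 * 5 * 5 * 5 = 15625

Answer: 15625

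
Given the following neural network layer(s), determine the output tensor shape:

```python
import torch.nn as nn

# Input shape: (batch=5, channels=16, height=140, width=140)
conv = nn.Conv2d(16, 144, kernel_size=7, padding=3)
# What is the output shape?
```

Input: (5, 16, 140, 140) -> Output: (5, 144, 140, 140)

Answer: (5, 144, 140, 140)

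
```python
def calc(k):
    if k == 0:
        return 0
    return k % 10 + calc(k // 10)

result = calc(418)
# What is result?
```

Sum of digits of 418: 8 + 1 + 4 = 13

Answer: 13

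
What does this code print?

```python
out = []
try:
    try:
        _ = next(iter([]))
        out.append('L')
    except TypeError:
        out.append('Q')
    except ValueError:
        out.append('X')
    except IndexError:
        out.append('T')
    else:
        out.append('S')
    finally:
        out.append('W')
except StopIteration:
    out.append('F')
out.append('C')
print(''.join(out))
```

Execution trace: 'W' (finally) → 'F' (outer except StopIteration) → 'C' (after the try/except). Output: WFC

Answer: WFC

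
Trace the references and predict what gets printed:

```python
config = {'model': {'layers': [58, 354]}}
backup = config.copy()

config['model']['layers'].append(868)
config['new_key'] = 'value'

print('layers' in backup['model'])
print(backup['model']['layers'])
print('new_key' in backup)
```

Key concept: shallow copy gotcha with nested dict.
Step by step:
`config = {'model': {'layers': [58, 354]}}` → config = {'model': {'layers': [58, 354]}}
`backup = config.copy()` → backup = {'model': {'layers': [58, 354]}}
`config['model']['layers'].append(868)` → config = {'model': {'layers': [58, 354, 868]}}; backup = {'model': {'layers': [58, 354, 868]}}
`config['new_key'] = 'value'` → config = {'model': {'layers': [58, 354, 868]}, 'new_key': 'value'}
`print('layers' in backup['model'])` → prints True
`print(backup['model']['layers'])` → prints [58, 354, 868]
`print('new_key' in backup)` → prints False

Answer:
True
[58, 354, 868]
False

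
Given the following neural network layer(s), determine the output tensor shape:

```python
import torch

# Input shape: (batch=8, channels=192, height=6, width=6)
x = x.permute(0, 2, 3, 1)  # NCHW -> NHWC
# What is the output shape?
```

Input: (8, 192, 6, 6) -> Output: (8, 6, 6, 192)

Answer: (8, 6, 6, 192)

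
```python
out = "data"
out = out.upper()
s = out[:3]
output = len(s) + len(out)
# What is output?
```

Trace:
`out = "data"` → out = 'data'
`out = out.upper()` → out = 'DATA'
`s = out[:3]` → s = 'DAT'
`output = len(s) + len(out)` → output = 7
So output = 7

Answer: 7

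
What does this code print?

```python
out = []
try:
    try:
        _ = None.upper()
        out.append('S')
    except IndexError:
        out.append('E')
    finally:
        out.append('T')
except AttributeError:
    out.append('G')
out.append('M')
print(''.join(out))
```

Execution trace: 'T' (finally) → 'G' (outer except AttributeError) → 'M' (after the try/except). Output: TGM

Answer: TGM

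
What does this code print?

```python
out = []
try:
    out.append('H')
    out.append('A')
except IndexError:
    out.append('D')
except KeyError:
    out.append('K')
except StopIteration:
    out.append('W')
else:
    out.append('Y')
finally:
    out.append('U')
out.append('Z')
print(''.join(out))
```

Execution trace: 'H' (try body) → 'A' (try body, no exception) → 'Y' (else) → 'U' (finally) → 'Z' (after the try/except). Output: HAYUZ

Answer: HAYUZ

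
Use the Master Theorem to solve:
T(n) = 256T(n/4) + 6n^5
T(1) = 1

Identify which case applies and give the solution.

a=256, b=4, f(n)=6n^5. log_4(256) = 4. Since c=5 > 4 and the regularity condition holds (256(n/4)^5 = (256/4^5)n^5 with 256/4^5 < 1), Case 3 applies: T(n) = Θ(f(n)) = O(n^5).

Answer: O(n^5) - Case 3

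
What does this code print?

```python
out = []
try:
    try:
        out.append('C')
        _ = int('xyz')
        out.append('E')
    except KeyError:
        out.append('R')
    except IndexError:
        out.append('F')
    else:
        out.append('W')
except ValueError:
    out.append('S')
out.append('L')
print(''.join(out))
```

Execution trace: 'C' (try body) → 'S' (outer except ValueError) → 'L' (after the try/except). Output: CSL

Answer: CSL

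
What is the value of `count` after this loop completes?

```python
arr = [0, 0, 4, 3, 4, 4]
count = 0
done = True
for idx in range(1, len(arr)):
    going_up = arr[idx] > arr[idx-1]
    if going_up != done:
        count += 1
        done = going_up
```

Count direction changes in [0, 0, 4, 3, 4, 4]
`count` takes the values: 0 → 1 → 2 → 3 → 4 → 5

Answer: 5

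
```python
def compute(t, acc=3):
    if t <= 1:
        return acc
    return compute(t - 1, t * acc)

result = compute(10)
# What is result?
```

Accumulator trace (n, acc): (10, 3) -> (9, 30) -> (8, 270) -> (7, 2160) -> (6, 15120) -> (5, 90720) -> (4, 453600) -> (3, 1814400) -> (2, 5443200) -> (1, 10886400) -> return 10886400

Answer: 10886400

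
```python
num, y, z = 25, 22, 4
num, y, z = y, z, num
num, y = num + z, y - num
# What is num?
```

Trace:
`num, y, z = 25, 22, 4` → num = 25; y = 22; z = 4
`num, y, z = y, z, num` → num = 22; y = 4; z = 25
`num, y = num + z, y - num` → num = 47; y = -18
So num = 47

Answer: 47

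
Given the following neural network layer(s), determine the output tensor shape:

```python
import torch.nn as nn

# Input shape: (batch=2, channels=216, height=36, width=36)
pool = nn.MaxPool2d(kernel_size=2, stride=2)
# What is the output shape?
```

Input: (2, 216, 36, 36) -> Output: (2, 216, 18, 18)

Answer: (2, 216, 18, 18)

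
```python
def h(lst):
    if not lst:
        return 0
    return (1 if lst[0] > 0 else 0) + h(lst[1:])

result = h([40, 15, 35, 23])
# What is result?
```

Count of positive elements in [40, 15, 35, 23] = 4

Answer: 4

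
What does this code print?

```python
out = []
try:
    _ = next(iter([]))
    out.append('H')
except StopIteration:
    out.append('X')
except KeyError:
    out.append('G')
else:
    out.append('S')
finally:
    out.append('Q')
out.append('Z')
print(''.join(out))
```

Execution trace: 'X' (except StopIteration) → 'Q' (finally) → 'Z' (after the try/except). Output: XQZ

Answer: XQZ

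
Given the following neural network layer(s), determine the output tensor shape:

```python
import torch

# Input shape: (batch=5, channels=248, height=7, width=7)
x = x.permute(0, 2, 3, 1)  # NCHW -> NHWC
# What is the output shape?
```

Input: (5, 248, 7, 7) -> Output: (5, 7, 7, 248)

Answer: (5, 7, 7, 248)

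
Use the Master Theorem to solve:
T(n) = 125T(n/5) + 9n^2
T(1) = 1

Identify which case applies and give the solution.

a=125, b=5, f(n)=9n^2. log_5(125) = 3. Since c=2 < 3, Case 1 applies: T(n) = Θ(n^log_b(a)) = O(n^3).

Answer: O(n^3) - Case 1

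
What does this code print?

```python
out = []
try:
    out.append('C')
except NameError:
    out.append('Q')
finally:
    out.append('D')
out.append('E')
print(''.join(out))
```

Execution trace: 'C' (try body, no exception) → 'D' (finally) → 'E' (after the try/except). Output: CDE

Answer: CDE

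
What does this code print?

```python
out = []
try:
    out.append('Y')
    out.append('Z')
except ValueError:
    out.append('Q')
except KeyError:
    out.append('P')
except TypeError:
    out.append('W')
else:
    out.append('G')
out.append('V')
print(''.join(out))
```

Execution trace: 'Y' (try body) → 'Z' (try body, no exception) → 'G' (else) → 'V' (after the try/except). Output: YZGV

Answer: YZGV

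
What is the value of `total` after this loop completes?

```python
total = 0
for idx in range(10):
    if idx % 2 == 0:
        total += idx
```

Sum of even numbers 0 to 9
`total` takes the values: 0 → 2 → 6 → 12 → 20

Answer: 20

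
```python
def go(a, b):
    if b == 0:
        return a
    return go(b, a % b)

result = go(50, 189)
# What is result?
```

go(50, 189) -> go(189, 50) -> go(50, 39) -> go(39, 11) -> go(11, 6) -> go(6, 5) -> go(5, 1) -> go(1, 0) -> 1

Answer: 1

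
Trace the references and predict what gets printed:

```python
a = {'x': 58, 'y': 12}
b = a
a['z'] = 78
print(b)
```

Key concept: dict aliasing.
Step by step:
`a = {'x': 58, 'y': 12}` → a = {'x': 58, 'y': 12}
`b = a` → b = {'x': 58, 'y': 12} (same object as a)
`a['z'] = 78` → a = {'x': 58, 'y': 12, 'z': 78} (same object as b); b = {'x': 58, 'y': 12, 'z': 78} (same object as a)
`print(b)` → prints {'x': 58, 'y': 12, 'z': 78}

Answer: {'x': 58, 'y': 12, 'z': 78}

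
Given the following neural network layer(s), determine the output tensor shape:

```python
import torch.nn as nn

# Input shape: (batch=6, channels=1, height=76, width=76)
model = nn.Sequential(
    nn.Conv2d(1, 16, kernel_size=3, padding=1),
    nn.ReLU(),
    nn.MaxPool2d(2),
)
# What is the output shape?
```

Input: (6, 1, 76, 76) -> after Conv2d: (6, 16, 76, 76) -> after ReLU: (6, 16, 76, 76) -> Output: (6, 16, 38, 38)

Answer: (6, 16, 38, 38)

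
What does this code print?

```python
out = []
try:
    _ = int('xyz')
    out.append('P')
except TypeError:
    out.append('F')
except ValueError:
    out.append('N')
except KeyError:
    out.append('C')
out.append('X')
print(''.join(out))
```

Execution trace: 'N' (except ValueError) → 'X' (after the try/except). Output: NX

Answer: NX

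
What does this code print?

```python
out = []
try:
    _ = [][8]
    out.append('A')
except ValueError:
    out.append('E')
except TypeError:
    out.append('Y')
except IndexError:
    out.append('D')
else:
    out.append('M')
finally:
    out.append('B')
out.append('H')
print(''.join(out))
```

Execution trace: 'D' (except IndexError) → 'B' (finally) → 'H' (after the try/except). Output: DBH

Answer: DBH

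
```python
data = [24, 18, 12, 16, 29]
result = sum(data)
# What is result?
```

Trace:
`data = [24, 18, 12, 16, 29]` → data = [24, 18, 12, 16, 29]
`result = sum(data)` → result = 99
So result = 99

Answer: 99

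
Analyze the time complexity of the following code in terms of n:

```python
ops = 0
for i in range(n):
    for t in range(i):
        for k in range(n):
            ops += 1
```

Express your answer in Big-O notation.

Each loop level contributes: n × n × n. Multiplying the contributions gives O(n^3).

Answer: O(n^3)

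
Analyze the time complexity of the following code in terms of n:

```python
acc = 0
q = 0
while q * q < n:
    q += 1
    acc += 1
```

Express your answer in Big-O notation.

Each loop level contributes: √n. Multiplying the contributions gives O(√n).

Answer: O(√n)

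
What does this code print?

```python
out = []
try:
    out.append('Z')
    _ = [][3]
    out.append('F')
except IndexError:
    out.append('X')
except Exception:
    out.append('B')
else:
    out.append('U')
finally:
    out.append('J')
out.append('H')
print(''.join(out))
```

Execution trace: 'Z' (try body) → 'X' (except IndexError) → 'J' (finally) → 'H' (after the try/except). Output: ZXJH

Answer: ZXJH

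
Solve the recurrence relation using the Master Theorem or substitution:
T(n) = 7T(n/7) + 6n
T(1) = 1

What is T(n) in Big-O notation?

By Master Theorem: a=7, b=7, f(n)=6n. Since log_7(7) = 1 and f(n) = Θ(n^1), Case 2 applies. T(n) = O(n log n).

Answer: O(n log n)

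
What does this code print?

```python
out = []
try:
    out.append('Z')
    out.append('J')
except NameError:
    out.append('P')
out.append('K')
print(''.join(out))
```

Execution trace: 'Z' (try body) → 'J' (try body, no exception) → 'K' (after the try/except). Output: ZJK

Answer: ZJK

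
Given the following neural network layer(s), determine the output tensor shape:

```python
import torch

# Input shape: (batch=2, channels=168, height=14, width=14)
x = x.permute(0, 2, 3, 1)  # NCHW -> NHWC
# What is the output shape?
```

Input: (2, 168, 14, 14) -> Output: (2, 14, 14, 168)

Answer: (2, 14, 14, 168)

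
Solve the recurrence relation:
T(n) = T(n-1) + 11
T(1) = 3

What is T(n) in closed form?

Unrolling: T(n) = T(1) + 11·(n-1) = 3 + 11(n-1) = 11n - 8.

Answer: T(n) = 11n - 8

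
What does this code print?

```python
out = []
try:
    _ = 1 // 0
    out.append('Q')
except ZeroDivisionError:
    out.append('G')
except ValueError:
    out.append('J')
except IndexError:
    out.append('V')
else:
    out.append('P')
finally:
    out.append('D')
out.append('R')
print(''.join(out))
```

Execution trace: 'G' (except ZeroDivisionError) → 'D' (finally) → 'R' (after the try/except). Output: GDR

Answer: GDR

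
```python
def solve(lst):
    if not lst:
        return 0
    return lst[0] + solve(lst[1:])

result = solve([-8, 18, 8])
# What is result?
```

(-8) + 18 + 8 + 0 = 18

Answer: 18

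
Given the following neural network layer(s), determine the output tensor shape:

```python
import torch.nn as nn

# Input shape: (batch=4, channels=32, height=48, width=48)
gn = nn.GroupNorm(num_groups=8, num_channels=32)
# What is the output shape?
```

Input: (4, 32, 48, 48) -> Output: (4, 32, 48, 48)

Answer: (4, 32, 48, 48)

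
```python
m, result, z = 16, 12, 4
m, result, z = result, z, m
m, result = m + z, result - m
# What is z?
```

Trace:
`m, result, z = 16, 12, 4` → m = 16; result = 12; z = 4
`m, result, z = result, z, m` → m = 12; result = 4; z = 16
`m, result = m + z, result - m` → m = 28; result = -8
So z = 16

Answer: 16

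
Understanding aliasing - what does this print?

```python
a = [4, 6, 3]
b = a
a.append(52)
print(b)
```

Key concept: basic list aliasing.
Step by step:
`a = [4, 6, 3]` → a = [4, 6, 3]
`b = a` → b = [4, 6, 3] (same object as a)
`a.append(52)` → a = [4, 6, 3, 52] (same object as b); b = [4, 6, 3, 52] (same object as a)
`print(b)` → prints [4, 6, 3, 52]

Answer: [4, 6, 3, 52]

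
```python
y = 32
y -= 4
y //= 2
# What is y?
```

Trace:
`y = 32` → y = 32
`y -= 4` → y = 28
`y //= 2` → y = 14
So y = 14

Answer: 14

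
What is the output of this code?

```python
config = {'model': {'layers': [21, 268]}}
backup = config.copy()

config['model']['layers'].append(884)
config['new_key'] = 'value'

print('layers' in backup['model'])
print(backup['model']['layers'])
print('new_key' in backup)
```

Key concept: shallow copy gotcha with nested dict.
Step by step:
`config = {'model': {'layers': [21, 268]}}` → config = {'model': {'layers': [21, 268]}}
`backup = config.copy()` → backup = {'model': {'layers': [21, 268]}}
`config['model']['layers'].append(884)` → config = {'model': {'layers': [21, 268, 884]}}; backup = {'model': {'layers': [21, 268, 884]}}
`config['new_key'] = 'value'` → config = {'model': {'layers': [21, 268, 884]}, 'new_key': 'value'}
`print('layers' in backup['model'])` → prints True
`print(backup['model']['layers'])` → prints [21, 268, 884]
`print('new_key' in backup)` → prints False

Answer:
True
[21, 268, 884]
False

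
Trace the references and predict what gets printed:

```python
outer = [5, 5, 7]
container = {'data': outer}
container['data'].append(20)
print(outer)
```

Key concept: dict holds reference to list.
Step by step:
`outer = [5, 5, 7]` → outer = [5, 5, 7]
`container = {'data': outer}` → container = {'data': [5, 5, 7]}
`container['data'].append(20)` → outer = [5, 5, 7, 20]; container = {'data': [5, 5, 7, 20]}
`print(outer)` → prints [5, 5, 7, 20]

Answer: [5, 5, 7, 20]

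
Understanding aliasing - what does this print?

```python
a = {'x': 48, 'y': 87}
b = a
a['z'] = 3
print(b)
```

Key concept: dict aliasing.
Step by step:
`a = {'x': 48, 'y': 87}` → a = {'x': 48, 'y': 87}
`b = a` → b = {'x': 48, 'y': 87} (same object as a)
`a['z'] = 3` → a = {'x': 48, 'y': 87, 'z': 3} (same object as b); b = {'x': 48, 'y': 87, 'z': 3} (same object as a)
`print(b)` → prints {'x': 48, 'y': 87, 'z': 3}

Answer: {'x': 48, 'y': 87, 'z': 3}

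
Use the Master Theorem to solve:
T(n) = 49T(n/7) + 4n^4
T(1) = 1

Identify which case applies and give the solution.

a=49, b=7, f(n)=4n^4. log_7(49) = 2. Since c=4 > 2 and the regularity condition holds (49(n/7)^4 = (49/7^4)n^4 with 49/7^4 < 1), Case 3 applies: T(n) = Θ(f(n)) = O(n^4).

Answer: O(n^4) - Case 3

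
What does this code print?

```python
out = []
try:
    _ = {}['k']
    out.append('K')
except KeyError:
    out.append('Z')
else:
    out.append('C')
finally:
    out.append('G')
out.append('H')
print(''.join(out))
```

Execution trace: 'Z' (except KeyError) → 'G' (finally) → 'H' (after the try/except). Output: ZGH

Answer: ZGH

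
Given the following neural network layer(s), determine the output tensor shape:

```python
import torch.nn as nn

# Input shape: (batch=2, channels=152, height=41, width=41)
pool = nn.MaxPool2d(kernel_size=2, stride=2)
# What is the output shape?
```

Input: (2, 152, 41, 41) -> Output: (2, 152, 20, 20)

Answer: (2, 152, 20, 20)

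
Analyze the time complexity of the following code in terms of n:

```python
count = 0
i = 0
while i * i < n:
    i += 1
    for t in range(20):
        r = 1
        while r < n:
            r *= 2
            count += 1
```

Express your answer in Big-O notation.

Each loop level contributes: √n × 1 × log n. Multiplying the contributions gives O(√n log n).

Answer: O(√n log n)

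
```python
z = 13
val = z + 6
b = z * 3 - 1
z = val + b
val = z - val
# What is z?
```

Trace:
`z = 13` → z = 13
`val = z + 6` → val = 19
`b = z * 3 - 1` → b = 38
`z = val + b` → z = 57
`val = z - val` → val = 38
So z = 57

Answer: 57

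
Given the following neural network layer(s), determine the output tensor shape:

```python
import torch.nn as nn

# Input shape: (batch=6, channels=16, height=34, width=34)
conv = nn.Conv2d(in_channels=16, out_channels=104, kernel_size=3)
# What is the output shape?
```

Input: (6, 16, 34, 34) -> Output: (6, 104, 32, 32)

Answer: (6, 104, 32, 32)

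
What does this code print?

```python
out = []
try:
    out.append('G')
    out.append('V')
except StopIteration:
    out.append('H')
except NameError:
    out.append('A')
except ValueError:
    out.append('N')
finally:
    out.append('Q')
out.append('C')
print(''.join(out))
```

Execution trace: 'G' (try body) → 'V' (try body, no exception) → 'Q' (finally) → 'C' (after the try/except). Output: GVQC

Answer: GVQC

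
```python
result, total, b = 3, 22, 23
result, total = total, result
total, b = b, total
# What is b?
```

Trace:
`result, total, b = 3, 22, 23` → result = 3; total = 22; b = 23
`result, total = total, result` → result = 22; total = 3
`total, b = b, total` → total = 23; b = 3
So b = 3

Answer: 3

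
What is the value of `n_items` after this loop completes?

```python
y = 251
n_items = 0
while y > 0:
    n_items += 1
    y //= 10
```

Count digits by repeated division by 10
`n_items` takes the values: 0 → 1 → 2 → 3

Answer: 3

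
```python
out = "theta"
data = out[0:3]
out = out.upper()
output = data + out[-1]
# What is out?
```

Trace:
`out = "theta"` → out = 'theta'
`data = out[0:3]` → data = 'the'
`out = out.upper()` → out = 'THETA'
`output = data + out[-1]` → output = 'theA'
So out = 'THETA'

Answer: 'THETA'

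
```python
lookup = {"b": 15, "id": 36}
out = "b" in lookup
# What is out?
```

Trace:
`lookup = {"b": 15, "id": 36}` → lookup = {'b': 15, 'id': 36}
`out = "b" in lookup` → out = True
So out = True

Answer: True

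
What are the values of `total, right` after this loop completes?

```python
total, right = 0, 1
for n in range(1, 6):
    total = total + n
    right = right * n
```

Sum and factorial of 1 to 5
`total, right` takes the values: (0, 1) → (1, 1) → (3, 1) → (3, 2) → (6, 2) → (6, 6) → (10, 6) → (10, 24) → (15, 24) → (15, 120)

Answer: 15, 120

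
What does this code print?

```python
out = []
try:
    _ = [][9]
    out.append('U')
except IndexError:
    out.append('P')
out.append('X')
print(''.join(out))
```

Execution trace: 'P' (except IndexError) → 'X' (after the try/except). Output: PX

Answer: PX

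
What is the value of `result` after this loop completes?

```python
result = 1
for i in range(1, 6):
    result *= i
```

5! = 120
`result` takes the values: 1 → 2 → 6 → 24 → 120

Answer: 120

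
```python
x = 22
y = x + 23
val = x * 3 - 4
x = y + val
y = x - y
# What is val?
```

Trace:
`x = 22` → x = 22
`y = x + 23` → y = 45
`val = x * 3 - 4` → val = 62
`x = y + val` → x = 107
`y = x - y` → y = 62
So val = 62

Answer: 62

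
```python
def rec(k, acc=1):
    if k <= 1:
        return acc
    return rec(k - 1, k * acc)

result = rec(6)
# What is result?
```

Accumulator trace (n, acc): (6, 1) -> (5, 6) -> (4, 30) -> (3, 120) -> (2, 360) -> (1, 720) -> return 720

Answer: 720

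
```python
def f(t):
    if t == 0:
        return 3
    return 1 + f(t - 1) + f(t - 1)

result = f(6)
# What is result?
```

f(t) = 1 + 2·f(t-1), f(0)=3. Closed form: (3+1)·2^6 - 1 = 255.

Answer: 255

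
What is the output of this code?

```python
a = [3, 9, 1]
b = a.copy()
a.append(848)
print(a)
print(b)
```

Key concept: list.copy() creates independent copy.
Step by step:
`a = [3, 9, 1]` → a = [3, 9, 1]
`b = a.copy()` → b = [3, 9, 1]
`a.append(848)` → a = [3, 9, 1, 848]
`print(a)` → prints [3, 9, 1, 848]
`print(b)` → prints [3, 9, 1]

Answer:
[3, 9, 1, 848]
[3, 9, 1]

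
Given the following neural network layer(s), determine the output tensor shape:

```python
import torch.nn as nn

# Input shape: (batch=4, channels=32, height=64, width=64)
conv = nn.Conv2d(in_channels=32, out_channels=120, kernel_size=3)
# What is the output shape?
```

Input: (4, 32, 64, 64) -> Output: (4, 120, 62, 62)

Answer: (4, 120, 62, 62)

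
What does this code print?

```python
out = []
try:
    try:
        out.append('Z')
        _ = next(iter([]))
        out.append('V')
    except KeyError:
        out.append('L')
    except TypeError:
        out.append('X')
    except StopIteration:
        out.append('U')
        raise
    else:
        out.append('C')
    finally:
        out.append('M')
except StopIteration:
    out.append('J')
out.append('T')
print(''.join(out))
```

Execution trace: 'Z' (inner try body) → 'U' (inner except StopIteration) → 'M' (inner finally) → 'J' (outer except StopIteration) → 'T' (after the try/except). Output: ZUMJT

Answer: ZUMJT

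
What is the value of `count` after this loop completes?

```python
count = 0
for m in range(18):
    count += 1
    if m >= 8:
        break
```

Loop breaks when m reaches 8, count is 9
`count` takes the values: 0 → 1 → 2 → 3 → 4 → 5 → 6 → 7 → 8 → 9

Answer: 9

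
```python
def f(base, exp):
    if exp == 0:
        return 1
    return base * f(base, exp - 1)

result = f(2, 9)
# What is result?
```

f(2, 9) = 2 * 2 * 2 * 2 * 2 * 2 * 2 * 2 * 2 = 512

Answer: 512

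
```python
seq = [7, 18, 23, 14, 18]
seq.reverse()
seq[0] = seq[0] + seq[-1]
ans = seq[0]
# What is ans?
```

Trace:
`seq = [7, 18, 23, 14, 18]` → seq = [7, 18, 23, 14, 18]
`seq.reverse()` → seq = [18, 14, 23, 18, 7]
`seq[0] = seq[0] + seq[-1]` → seq = [25, 14, 23, 18, 7]
`ans = seq[0]` → ans = 25
So ans = 25

Answer: 25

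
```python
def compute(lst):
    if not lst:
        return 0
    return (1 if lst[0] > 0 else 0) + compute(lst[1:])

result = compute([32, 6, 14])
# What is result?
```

Count of positive elements in [32, 6, 14] = 3

Answer: 3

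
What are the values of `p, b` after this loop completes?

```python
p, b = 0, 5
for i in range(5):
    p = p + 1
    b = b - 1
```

p goes 0→5, b goes 5→0
`p, b` takes the values: (0, 5) → (1, 5) → (1, 4) → (2, 4) → (2, 3) → (3, 3) → (3, 2) → (4, 2) → (4, 1) → (5, 1) → (5, 0)

Answer: 5, 0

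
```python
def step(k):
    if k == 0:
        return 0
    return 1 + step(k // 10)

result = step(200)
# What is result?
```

Count of digits of 200: 3

Answer: 3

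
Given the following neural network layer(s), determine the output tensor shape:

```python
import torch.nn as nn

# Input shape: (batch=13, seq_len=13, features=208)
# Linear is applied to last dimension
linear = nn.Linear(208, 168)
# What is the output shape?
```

Input: (13, 13, 208) -> Output: (13, 13, 168)

Answer: (13, 13, 168)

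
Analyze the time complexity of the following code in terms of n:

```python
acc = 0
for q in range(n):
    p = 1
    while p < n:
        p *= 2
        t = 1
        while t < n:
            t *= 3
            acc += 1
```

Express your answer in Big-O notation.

Each loop level contributes: n × log n × log n. Multiplying the contributions gives O(n log² n).

Answer: O(n log² n)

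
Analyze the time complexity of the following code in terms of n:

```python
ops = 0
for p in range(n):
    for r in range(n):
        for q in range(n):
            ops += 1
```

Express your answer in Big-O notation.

Each loop level contributes: n × n × n. Multiplying the contributions gives O(n^3).

Answer: O(n^3)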